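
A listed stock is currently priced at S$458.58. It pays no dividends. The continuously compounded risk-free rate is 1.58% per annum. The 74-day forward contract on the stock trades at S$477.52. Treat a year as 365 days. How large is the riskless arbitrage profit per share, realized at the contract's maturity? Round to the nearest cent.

S$17.47 per share

Fair forward: F* = S·e^(carry·T), with carry = r = 0.0158
F* = 458.58 · e^(0.0158 × 74/365) = 458.58 · e^0.003203 = 458.58 × 1.003208 = S$460.0511
Market S$477.52 > fair S$460.0511: forward overpriced → cash-and-carry (buy spot, short the forward).
At maturity, profit = |F_mkt − F*| = |477.52 − 460.0511| = S$17.47 per share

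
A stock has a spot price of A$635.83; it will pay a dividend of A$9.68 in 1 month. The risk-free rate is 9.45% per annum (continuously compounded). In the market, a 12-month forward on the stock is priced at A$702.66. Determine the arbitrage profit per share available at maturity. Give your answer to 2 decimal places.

PV(dividends) I = 9.68·e^(−0.0945·1/12) = 9.6041
Fair forward F* = (S − I)·e^(rT) = (635.83 − 9.6041)·e^0.094500 = 626.2259 × 1.099109 = 688.2905
Market A$702.66 > fair 688.2905: forward overpriced → cash-and-carry (borrow at r, buy the stock and collect the dividends, short the forward).
Profit at T = |F_mkt − F*| = |702.66 − 688.2905| = A$14.37 per share

A$14.37 per share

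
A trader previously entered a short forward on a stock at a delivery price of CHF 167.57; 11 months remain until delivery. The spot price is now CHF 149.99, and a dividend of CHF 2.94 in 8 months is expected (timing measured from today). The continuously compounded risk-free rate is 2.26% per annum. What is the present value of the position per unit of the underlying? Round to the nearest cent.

PV(remaining dividends) I = 2.94·e^(−0.0226·8/12) = 2.8960
Current forward F = (S − I)·e^(rT) = (149.99 − 2.8960)·e^(0.0226·11/12) = 147.0940 × 1.020933 = 150.1731
Value (long) = (F − K)·e^(−rT) = (150.1731 − 167.57) × 0.979496 = -17.0402
Short position value = −(long value) = CHF 17.04

CHF 17.04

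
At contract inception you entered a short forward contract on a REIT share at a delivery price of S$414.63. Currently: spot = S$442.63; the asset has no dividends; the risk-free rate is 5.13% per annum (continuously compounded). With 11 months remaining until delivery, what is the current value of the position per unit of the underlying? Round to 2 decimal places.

-S$47.05

Current fair forward for the remaining 11 months: F = S·e^(r·T), r = 0.0513
F = 442.63 · e^(0.0513 × 11/12) = 442.63 × 1.048148 = 463.9417
Value of long forward = (F − K)·e^(−rT) = (463.9417 − 414.63) · e^(−0.0513·11/12)
= 49.3117 × 0.954064 = 47.05
Short position value = −(long value) = -S$47.05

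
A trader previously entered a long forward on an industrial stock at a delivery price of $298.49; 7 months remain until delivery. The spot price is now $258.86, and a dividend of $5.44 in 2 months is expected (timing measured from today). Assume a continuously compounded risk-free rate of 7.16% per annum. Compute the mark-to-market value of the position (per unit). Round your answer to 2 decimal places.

-$32.80

PV(remaining dividends) I = 5.44·e^(−0.0716·2/12) = 5.3755
Current forward F = (S − I)·e^(rT) = (258.86 − 5.3755)·e^(0.0716·7/12) = 253.4845 × 1.042651 = 264.2959
Value (long) = (F − K)·e^(−rT) = (264.2959 − 298.49) × 0.959094 = -32.7954
Value = -$32.80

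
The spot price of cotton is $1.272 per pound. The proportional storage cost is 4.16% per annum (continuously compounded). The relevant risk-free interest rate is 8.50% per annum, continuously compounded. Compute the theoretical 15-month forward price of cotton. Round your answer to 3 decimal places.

$1.490 per pound

Net carry = r + u − y = 0.0850 + 0.0416 − 0.0000 = 0.1266
F = S·e^((r+u−y)T) = 1.272 · e^(0.1266 × 15/12) = 1.272 · e^0.158250
= 1.272 × 1.171459 = $1.490 per pound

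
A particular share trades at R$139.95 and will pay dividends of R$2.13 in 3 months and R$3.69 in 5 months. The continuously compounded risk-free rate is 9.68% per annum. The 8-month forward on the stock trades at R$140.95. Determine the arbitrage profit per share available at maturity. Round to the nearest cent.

PV(dividends) I = 2.13·e^(−0.0968·3/12) + 3.69·e^(−0.0968·5/12) = 5.6232
Fair forward F* = (S − I)·e^(rT) = (139.95 − 5.6232)·e^0.064533 = 134.3268 × 1.066661 = 143.2812
Market R$140.95 < fair 143.2812: forward underpriced → reverse cash-and-carry (short the stock, invest proceeds at r, pay the dividends, go long the forward).
Profit at T = |F_mkt − F*| = |140.95 − 143.2812| = R$2.33 per share

R$2.33 per share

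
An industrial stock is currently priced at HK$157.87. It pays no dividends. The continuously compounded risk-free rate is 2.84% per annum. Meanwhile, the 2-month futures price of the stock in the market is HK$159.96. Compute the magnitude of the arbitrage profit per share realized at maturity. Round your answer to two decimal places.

Fair futures: F* = S·e^(carry·T), with carry = r = 0.0284
F* = 157.87 · e^(0.0284 × 2/12) = 157.87 · e^0.004733 = 157.87 × 1.004744 = HK$158.6189
Market HK$159.96 > fair HK$158.6189: forward overpriced → cash-and-carry (buy spot, short the forward).
At maturity, profit = |F_mkt − F*| = |159.96 − 158.6189| = HK$1.34 per share

HK$1.34 per share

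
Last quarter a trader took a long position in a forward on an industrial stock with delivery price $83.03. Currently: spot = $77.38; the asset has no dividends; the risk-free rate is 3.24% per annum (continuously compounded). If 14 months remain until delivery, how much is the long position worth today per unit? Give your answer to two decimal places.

Current fair forward for the remaining 14 months: F = S·e^(r·T), r = 0.0324
F = 77.38 · e^(0.0324 × 14/12) = 77.38 × 1.038524 = 80.3610
Value of long forward = (F − K)·e^(−rT) = (80.3610 − 83.03) · e^(−0.0324·14/12)
= -2.6690 × 0.962906 = -2.57

-$2.57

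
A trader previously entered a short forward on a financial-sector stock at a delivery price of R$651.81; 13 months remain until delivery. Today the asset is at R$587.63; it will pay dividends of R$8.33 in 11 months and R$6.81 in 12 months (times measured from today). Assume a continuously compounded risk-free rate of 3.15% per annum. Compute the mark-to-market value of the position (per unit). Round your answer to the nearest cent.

PV(remaining dividends) I = 8.33·e^(−0.0315·11/12) + 6.81·e^(−0.0315·12/12) = 14.6917
Current forward F = (S − I)·e^(rT) = (587.63 − 14.6917)·e^(0.0315·13/12) = 572.9383 × 1.034714 = 592.8273
Value (long) = (F − K)·e^(−rT) = (592.8273 − 651.81) × 0.966451 = -57.0039
Short position value = −(long value) = R$57.00

R$57.00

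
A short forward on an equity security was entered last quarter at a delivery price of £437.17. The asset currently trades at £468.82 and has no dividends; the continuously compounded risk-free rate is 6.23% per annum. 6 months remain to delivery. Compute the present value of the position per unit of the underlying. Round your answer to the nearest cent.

-£45.06

Current fair forward for the remaining 6 months: F = S·e^(r·T), r = 0.0623
F = 468.82 · e^(0.0623 × 6/12) = 468.82 × 1.031640 = 483.6535
Value of long forward = (F − K)·e^(−rT) = (483.6535 − 437.17) · e^(−0.0623·6/12)
= 46.4835 × 0.969330 = 45.06
Short position value = −(long value) = -£45.06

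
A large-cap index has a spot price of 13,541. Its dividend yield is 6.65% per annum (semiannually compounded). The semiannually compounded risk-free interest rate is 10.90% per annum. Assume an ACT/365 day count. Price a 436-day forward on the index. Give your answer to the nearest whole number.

14,216

F = S · (1+r/2)^(2T) / (1+q/2)^(2T)
= 13541 × 1.135166 / 1.081278 = 13541 × 1.049837
F = 14,216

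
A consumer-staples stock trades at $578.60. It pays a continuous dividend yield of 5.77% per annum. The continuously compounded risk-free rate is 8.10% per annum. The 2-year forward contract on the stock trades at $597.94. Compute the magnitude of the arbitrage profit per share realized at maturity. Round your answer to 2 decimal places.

$8.26 per share

Fair forward: F* = S·e^(carry·T), with carry = (r − q) = 0.0810 − 0.0577 = 0.0233
F* = 578.60 · e^(0.0233 × 2) = 578.60 · e^0.046600 = 578.60 × 1.047703 = $606.2010
Market $597.94 < fair $606.2010: forward underpriced → reverse cash-and-carry (short spot, go long the forward).
At maturity, profit = |F_mkt − F*| = |597.94 − 606.2010| = $8.26 per share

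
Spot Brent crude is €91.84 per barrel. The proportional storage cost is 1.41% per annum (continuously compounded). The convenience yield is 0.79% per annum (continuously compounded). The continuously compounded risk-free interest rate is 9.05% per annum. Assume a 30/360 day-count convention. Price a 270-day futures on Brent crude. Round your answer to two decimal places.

€98.75 per barrel

Net carry = r + u − y = 0.0905 + 0.0141 − 0.0079 = 0.0967
F = S·e^((r+u−y)T) = 91.84 · e^(0.0967 × 270/360) = 91.84 · e^0.072525
= 91.84 × 1.075220 = €98.75 per barrel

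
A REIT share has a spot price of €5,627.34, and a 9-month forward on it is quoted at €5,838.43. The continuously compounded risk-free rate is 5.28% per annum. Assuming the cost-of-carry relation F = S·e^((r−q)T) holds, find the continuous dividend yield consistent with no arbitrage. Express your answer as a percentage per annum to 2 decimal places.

0.37%

From F = S·e^((r−q)T): (r − q) = ln(F/S)/T
ln(5838.43/5627.34) = ln(1.037512) = 0.036826
(r − q) = 0.036826 / (9/12) = 0.049101
q = r − ln(F/S)/T = 0.0528 − 0.049101 = 0.003699
q = 0.37%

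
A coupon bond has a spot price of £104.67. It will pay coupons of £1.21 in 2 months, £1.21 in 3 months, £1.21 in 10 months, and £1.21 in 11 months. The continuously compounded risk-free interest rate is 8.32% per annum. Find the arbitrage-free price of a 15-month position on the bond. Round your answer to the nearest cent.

£111.01

PV(coupons) I = 1.21·e^(−0.0832·2/12) + 1.21·e^(−0.0832·3/12) + 1.21·e^(−0.0832·10/12) + 1.21·e^(−0.0832·11/12)
I = 1.1933 + 1.1851 + 1.1289 + 1.1211 = 4.6284
F = (S − I)·e^(rT) = (104.67 − 4.6284) · e^(0.0832·15/12)
= 100.0416 · e^0.104000 = 100.0416 × 1.109600 = £111.01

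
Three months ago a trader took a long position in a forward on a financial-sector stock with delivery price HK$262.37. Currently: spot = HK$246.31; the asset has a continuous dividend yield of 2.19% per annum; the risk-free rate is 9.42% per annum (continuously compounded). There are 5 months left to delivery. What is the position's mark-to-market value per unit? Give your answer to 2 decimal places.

Current fair forward for the remaining 5 months: F = S·e^((r − q)·T), (r − q) = 0.0942 − 0.0219 = 0.0723
F = 246.31 · e^(0.0723 × 5/12) = 246.31 × 1.030583 = 253.8429
Value of long forward = (F − K)·e^(−rT) = (253.8429 − 262.37) · e^(−0.0942·5/12)
= -8.5271 × 0.961510 = -8.20

-HK$8.20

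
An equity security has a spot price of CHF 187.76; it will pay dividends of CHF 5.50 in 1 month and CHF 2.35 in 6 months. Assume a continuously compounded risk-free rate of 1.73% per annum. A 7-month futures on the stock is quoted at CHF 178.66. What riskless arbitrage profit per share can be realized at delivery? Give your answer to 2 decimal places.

PV(dividends) I = 5.50·e^(−0.0173·1/12) + 2.35·e^(−0.0173·6/12) = 7.8218
Fair futures F* = (S − I)·e^(rT) = (187.76 − 7.8218)·e^0.010092 = 179.9382 × 1.010143 = 181.7633
Market CHF 178.66 < fair 181.7633: forward underpriced → reverse cash-and-carry (short the stock, invest proceeds at r, pay the dividends, go long the forward).
Profit at T = |F_mkt − F*| = |178.66 − 181.7633| = CHF 3.10 per share

CHF 3.10 per share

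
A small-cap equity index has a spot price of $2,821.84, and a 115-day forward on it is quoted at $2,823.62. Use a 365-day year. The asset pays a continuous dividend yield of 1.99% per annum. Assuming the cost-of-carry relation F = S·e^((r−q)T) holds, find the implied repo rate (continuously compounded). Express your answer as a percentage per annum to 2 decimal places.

2.19%

From F = S·e^((r−q)T): (r − q) = ln(F/S)/T
ln(2823.62/2821.84) = ln(1.000631) = 0.000631
(r − q) = 0.000631 / (115/365) = 0.002003
r = ln(F/S)/T + q = 0.002003 + 0.0199 = 0.021903
r = 2.19%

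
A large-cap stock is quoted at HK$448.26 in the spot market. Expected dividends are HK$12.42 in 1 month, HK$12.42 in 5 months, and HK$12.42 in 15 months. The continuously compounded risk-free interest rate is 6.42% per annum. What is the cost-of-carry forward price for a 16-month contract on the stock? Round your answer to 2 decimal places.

PV(dividends) I = 12.42·e^(−0.0642·1/12) + 12.42·e^(−0.0642·5/12) + 12.42·e^(−0.0642·15/12)
I = 12.3537 + 12.0922 + 11.4622 = 35.9081
F = (S − I)·e^(rT) = (448.26 − 35.9081) · e^(0.0642·16/12)
= 412.3519 · e^0.085600 = 412.3519 × 1.089370 = HK$449.20

HK$449.20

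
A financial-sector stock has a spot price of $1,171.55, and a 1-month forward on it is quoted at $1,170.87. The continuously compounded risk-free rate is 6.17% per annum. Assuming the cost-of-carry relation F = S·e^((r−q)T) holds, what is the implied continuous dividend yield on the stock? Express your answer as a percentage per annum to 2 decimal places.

6.87%

From F = S·e^((r−q)T): (r − q) = ln(F/S)/T
ln(1170.87/1171.55) = ln(0.999420) = -0.000580
(r − q) = -0.000580 / (1/12) = -0.006960
q = r − ln(F/S)/T = 0.0617 + 0.006960 = 0.068660
q = 6.87%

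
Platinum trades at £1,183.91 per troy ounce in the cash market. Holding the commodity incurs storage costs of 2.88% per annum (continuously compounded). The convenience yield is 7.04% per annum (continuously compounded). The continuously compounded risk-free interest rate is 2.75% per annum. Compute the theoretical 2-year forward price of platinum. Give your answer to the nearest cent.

£1,150.99 per troy ounce

Net carry = r + u − y = 0.0275 + 0.0288 − 0.0704 = -0.0141
F = S·e^((r+u−y)T) = 1183.91 · e^(-0.0141 × 2) = 1183.91 · e^-0.02820000
= 1183.91 × 0.97219391 = £1,150.99 per troy ounce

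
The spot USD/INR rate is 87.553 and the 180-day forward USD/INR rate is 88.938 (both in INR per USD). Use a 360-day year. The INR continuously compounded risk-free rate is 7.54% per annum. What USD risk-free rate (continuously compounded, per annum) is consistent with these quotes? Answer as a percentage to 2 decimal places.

4.40%

F = S·e^((r_INR − r_USD)T) ⇒ r_USD = r_INR − ln(F/S)/T
ln(88.938/87.553) = 0.015695; /(180/360) = 0.031390
r_USD = 0.0754 − 0.031390 = 0.044010
r_USD = 4.40%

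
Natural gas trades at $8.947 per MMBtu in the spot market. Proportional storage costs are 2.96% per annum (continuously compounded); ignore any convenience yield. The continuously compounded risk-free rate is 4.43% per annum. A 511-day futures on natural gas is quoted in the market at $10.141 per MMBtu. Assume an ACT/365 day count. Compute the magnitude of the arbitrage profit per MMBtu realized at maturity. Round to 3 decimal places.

$0.219 per MMBtu

Fair futures: F* = S·e^(carry·T), with carry = (r + u) = 0.0443 + 0.0296 = 0.0739
F* = 8.947 · e^(0.0739 × 511/365) = 8.947 · e^0.103460 = 8.947 × 1.109001 = $9.9222
Market $10.141 > fair $9.9222: forward overpriced → cash-and-carry (buy spot, short the forward).
At maturity, profit = |F_mkt − F*| = |10.141 − 9.9222| = $0.219 per MMBtu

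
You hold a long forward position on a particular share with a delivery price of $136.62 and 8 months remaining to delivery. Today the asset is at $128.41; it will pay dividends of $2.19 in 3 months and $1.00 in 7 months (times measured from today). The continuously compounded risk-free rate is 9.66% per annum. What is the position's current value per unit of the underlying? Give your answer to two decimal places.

PV(remaining dividends) I = 2.19·e^(−0.0966·3/12) + 1.00·e^(−0.0966·7/12) = 3.0830
Current forward F = (S − I)·e^(rT) = (128.41 − 3.0830)·e^(0.0966·8/12) = 125.3270 × 1.066519 = 133.6636
Value (long) = (F − K)·e^(−rT) = (133.6636 − 136.62) × 0.937630 = -2.7720
Value = -$2.77

-$2.77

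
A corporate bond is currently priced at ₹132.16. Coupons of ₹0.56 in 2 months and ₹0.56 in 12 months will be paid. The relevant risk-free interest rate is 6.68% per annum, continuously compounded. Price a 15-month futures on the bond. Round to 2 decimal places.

₹142.50

PV(coupons) I = 0.56·e^(−0.0668·2/12) + 0.56·e^(−0.0668·12/12)
I = 0.5538 + 0.5238 = 1.0776
F = (S − I)·e^(rT) = (132.16 − 1.0776) · e^(0.0668·15/12)
= 131.0824 · e^0.083500 = 131.0824 × 1.087085 = ₹142.50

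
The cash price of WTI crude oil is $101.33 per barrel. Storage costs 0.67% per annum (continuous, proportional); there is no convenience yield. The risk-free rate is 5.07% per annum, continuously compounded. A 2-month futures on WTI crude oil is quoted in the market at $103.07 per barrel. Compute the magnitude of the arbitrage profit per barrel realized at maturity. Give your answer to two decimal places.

Fair futures: F* = S·e^(carry·T), with carry = (r + u) = 0.0507 + 0.0067 = 0.0574
F* = 101.33 · e^(0.0574 × 2/12) = 101.33 · e^0.009567 = 101.33 × 1.009613 = $102.3041
Market $103.07 > fair $102.3041: forward overpriced → cash-and-carry (buy spot, short the forward).
At maturity, profit = |F_mkt − F*| = |103.07 − 102.3041| = $0.77 per barrel

$0.77 per barrel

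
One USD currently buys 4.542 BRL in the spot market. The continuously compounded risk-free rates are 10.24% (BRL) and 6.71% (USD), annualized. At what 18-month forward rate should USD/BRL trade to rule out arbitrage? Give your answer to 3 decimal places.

F = S·e^((r_BRL − r_USD)T) = 4.542 · e^((0.1024 − 0.0671) × 18/12)
= 4.542 · e^0.052950 = 4.542 × 1.054377
F = 4.789 BRL per USD

4.789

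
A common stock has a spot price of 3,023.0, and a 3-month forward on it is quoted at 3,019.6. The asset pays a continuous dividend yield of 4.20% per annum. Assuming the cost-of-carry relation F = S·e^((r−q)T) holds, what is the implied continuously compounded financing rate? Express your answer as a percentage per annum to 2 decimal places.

3.75%

From F = S·e^((r−q)T): (r − q) = ln(F/S)/T
ln(3019.6/3023.0) = ln(0.998875) = -0.001126
(r − q) = -0.001126 / (3/12) = -0.004504
r = ln(F/S)/T + q = -0.004504 + 0.0420 = 0.037496
r = 3.75%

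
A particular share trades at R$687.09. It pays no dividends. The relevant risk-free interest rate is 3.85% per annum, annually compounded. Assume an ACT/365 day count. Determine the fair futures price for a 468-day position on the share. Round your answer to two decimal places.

R$721.19

F = S · (1+r)^T
= 687.09 × 1.049630
F = R$721.19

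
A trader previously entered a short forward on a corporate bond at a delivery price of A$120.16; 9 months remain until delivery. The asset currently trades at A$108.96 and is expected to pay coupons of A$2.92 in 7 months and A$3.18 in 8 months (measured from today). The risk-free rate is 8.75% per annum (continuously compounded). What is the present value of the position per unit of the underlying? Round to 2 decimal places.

PV(remaining coupons) I = 2.92·e^(−0.0875·7/12) + 3.18·e^(−0.0875·8/12) = 5.7745
Current forward F = (S − I)·e^(rT) = (108.96 − 5.7745)·e^(0.0875·9/12) = 103.1855 × 1.067826 = 110.1842
Value (long) = (F − K)·e^(−rT) = (110.1842 − 120.16) × 0.936482 = -9.3422
Short position value = −(long value) = A$9.34

A$9.34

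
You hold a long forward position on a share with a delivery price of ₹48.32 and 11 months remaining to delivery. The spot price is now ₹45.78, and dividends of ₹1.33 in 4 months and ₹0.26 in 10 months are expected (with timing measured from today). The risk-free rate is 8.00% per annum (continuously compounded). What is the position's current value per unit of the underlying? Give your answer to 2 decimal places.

PV(remaining dividends) I = 1.33·e^(−0.0800·4/12) + 0.26·e^(−0.0800·10/12) = 1.5382
Current forward F = (S − I)·e^(rT) = (45.78 − 1.5382)·e^(0.0800·11/12) = 44.2418 × 1.076089 = 47.6081
Value (long) = (F − K)·e^(−rT) = (47.6081 − 48.32) × 0.929291 = -0.6616
Value = -₹0.66

-₹0.66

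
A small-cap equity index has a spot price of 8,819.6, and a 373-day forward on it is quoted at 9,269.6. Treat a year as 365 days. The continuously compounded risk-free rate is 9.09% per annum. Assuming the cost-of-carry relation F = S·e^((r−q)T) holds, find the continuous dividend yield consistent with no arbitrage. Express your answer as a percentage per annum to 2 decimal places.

4.22%

From F = S·e^((r−q)T): (r − q) = ln(F/S)/T
ln(9269.6/8819.6) = ln(1.051023) = 0.049764
(r − q) = 0.049764 / (373/365) = 0.048697
q = r − ln(F/S)/T = 0.0909 − 0.048697 = 0.042203
q = 4.22%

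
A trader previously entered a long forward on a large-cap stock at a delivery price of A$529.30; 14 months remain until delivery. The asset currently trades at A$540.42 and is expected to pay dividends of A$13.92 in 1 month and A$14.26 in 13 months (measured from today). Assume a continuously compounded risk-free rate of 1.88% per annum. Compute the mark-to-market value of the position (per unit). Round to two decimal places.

PV(remaining dividends) I = 13.92·e^(−0.0188·1/12) + 14.26·e^(−0.0188·13/12) = 27.8707
Current forward F = (S − I)·e^(rT) = (540.42 − 27.8707)·e^(0.0188·14/12) = 512.5493 × 1.022176 = 523.9156
Value (long) = (F − K)·e^(−rT) = (523.9156 − 529.30) × 0.978305 = -5.2676
Value = -A$5.27

-A$5.27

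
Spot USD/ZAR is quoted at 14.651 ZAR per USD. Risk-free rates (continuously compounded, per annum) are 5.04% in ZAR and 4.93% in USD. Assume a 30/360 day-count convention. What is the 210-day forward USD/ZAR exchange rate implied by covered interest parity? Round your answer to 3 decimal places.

F = S·e^((r_ZAR − r_USD)T) = 14.651 · e^((0.0504 − 0.0493) × 210/360)
= 14.651 · e^0.000642 = 14.651 × 1.000642
F = 14.660 ZAR per USD

14.660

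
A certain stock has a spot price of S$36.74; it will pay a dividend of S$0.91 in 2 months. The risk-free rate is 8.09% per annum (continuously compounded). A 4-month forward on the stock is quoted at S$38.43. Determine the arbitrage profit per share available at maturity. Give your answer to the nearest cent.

PV(dividends) I = 0.91·e^(−0.0809·2/12) = 0.8978
Fair forward F* = (S − I)·e^(rT) = (36.74 − 0.8978)·e^0.026967 = 35.8422 × 1.027334 = 36.8219
Market S$38.43 > fair 36.8219: forward overpriced → cash-and-carry (borrow at r, buy the stock and collect the dividends, short the forward).
Profit at T = |F_mkt − F*| = |38.43 − 36.8219| = S$1.61 per share

S$1.61 per share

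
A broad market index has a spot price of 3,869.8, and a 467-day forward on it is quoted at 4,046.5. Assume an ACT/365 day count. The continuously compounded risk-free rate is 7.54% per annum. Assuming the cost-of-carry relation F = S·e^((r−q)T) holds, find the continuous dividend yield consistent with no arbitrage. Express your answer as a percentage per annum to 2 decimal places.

4.05%

From F = S·e^((r−q)T): (r − q) = ln(F/S)/T
ln(4046.5/3869.8) = ln(1.045661) = 0.044649
(r − q) = 0.044649 / (467/365) = 0.034897
q = r − ln(F/S)/T = 0.0754 − 0.034897 = 0.040503
q = 4.05%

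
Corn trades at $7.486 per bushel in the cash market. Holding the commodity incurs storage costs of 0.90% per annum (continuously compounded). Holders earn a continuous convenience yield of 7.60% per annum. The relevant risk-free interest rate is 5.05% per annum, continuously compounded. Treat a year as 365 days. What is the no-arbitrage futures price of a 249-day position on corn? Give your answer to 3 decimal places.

$7.402 per bushel

Net carry = r + u − y = 0.0505 + 0.0090 − 0.0760 = -0.0165
F = S·e^((r+u−y)T) = 7.486 · e^(-0.0165 × 249/365) = 7.486 · e^-0.011256
= 7.486 × 0.988807 = $7.402 per bushel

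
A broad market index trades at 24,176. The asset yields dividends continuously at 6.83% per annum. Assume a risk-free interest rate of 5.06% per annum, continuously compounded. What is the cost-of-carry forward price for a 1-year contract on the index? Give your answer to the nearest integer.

F = S·e^((r − q)T) = 24176 · e^((0.0506 − 0.0683) × 12/12)
= 24176 · e^-0.017700 = 24176 × 0.982456
F = 23,752

23,752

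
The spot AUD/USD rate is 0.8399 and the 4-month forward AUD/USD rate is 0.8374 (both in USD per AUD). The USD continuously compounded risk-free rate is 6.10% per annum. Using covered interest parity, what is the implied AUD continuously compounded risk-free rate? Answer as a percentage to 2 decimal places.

6.99%

F = S·e^((r_USD − r_AUD)T) ⇒ r_AUD = r_USD − ln(F/S)/T
ln(0.8374/0.8399) = -0.002981; /(4/12) = -0.008943
r_AUD = 0.0610 + 0.008943 = 0.069943
r_AUD = 6.99%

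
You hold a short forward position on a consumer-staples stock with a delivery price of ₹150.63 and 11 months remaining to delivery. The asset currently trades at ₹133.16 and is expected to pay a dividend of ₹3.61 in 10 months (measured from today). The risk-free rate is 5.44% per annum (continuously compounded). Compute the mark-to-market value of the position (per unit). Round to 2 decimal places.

PV(remaining dividends) I = 3.61·e^(−0.0544·10/12) = 3.4500
Current forward F = (S − I)·e^(rT) = (133.16 − 3.4500)·e^(0.0544·11/12) = 129.7100 × 1.051131 = 136.3422
Value (long) = (F − K)·e^(−rT) = (136.3422 − 150.63) × 0.951356 = -13.5928
Short position value = −(long value) = ₹13.59

₹13.59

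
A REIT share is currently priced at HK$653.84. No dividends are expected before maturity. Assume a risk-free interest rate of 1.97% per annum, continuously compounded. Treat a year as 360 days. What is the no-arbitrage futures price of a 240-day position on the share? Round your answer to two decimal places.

F = S·e^(rT) = 653.84 · e^(0.0197 × 240/360)
= 653.84 · e^0.013133 = 653.84 × 1.013220
F = HK$662.48

HK$662.48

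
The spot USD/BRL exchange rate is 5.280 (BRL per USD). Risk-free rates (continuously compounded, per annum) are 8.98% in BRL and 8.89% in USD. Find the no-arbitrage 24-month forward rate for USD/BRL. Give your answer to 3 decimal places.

F = S·e^((r_BRL − r_USD)T) = 5.280 · e^((0.0898 − 0.0889) × 24/12)
= 5.280 · e^0.001800 = 5.280 × 1.001802
F = 5.290 BRL per USD

5.290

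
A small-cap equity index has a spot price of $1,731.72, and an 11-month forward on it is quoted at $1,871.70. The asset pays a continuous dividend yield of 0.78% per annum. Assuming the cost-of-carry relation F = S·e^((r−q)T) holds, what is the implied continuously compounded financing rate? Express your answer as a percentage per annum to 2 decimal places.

9.26%

From F = S·e^((r−q)T): (r − q) = ln(F/S)/T
ln(1871.70/1731.72) = ln(1.080833) = 0.077732
(r − q) = 0.077732 / (11/12) = 0.084799
r = ln(F/S)/T + q = 0.084799 + 0.0078 = 0.092599
r = 9.26%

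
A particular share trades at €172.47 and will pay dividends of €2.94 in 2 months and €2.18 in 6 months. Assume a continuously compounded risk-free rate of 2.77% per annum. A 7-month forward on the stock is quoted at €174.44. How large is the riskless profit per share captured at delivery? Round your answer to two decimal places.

€4.32 per share

PV(dividends) I = 2.94·e^(−0.0277·2/12) + 2.18·e^(−0.0277·6/12) = 5.0765
Fair forward F* = (S − I)·e^(rT) = (172.47 − 5.0765)·e^0.016158 = 167.3935 × 1.016289 = 170.1202
Market €174.44 > fair 170.1202: forward overpriced → cash-and-carry (borrow at r, buy the stock and collect the dividends, short the forward).
Profit at T = |F_mkt − F*| = |174.44 − 170.1202| = €4.32 per share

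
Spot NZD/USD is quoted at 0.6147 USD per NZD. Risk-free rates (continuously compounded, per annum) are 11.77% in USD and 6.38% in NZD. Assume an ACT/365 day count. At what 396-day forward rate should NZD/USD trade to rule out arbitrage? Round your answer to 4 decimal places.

0.6517

F = S·e^((r_USD − r_NZD)T) = 0.6147 · e^((0.1177 − 0.0638) × 396/365)
= 0.6147 · e^0.058478 = 0.6147 × 1.060222
F = 0.6517 USD per NZD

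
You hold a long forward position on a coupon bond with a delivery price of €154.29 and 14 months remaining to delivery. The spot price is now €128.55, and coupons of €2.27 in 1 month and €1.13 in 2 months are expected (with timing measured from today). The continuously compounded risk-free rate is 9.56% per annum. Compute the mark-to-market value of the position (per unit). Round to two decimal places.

-€12.82

PV(remaining coupons) I = 2.27·e^(−0.0956·1/12) + 1.13·e^(−0.0956·2/12) = 3.3641
Current forward F = (S − I)·e^(rT) = (128.55 − 3.3641)·e^(0.0956·14/12) = 125.1859 × 1.117991 = 139.9567
Value (long) = (F − K)·e^(−rT) = (139.9567 − 154.29) × 0.894462 = -12.8206
Value = -€12.82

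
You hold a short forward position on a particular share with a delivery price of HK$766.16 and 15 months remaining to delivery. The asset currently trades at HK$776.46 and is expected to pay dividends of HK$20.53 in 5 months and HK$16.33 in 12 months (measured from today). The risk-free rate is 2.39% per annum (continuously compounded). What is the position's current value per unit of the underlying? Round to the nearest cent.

PV(remaining dividends) I = 20.53·e^(−0.0239·5/12) + 16.33·e^(−0.0239·12/12) = 36.2709
Current forward F = (S − I)·e^(rT) = (776.46 − 36.2709)·e^(0.0239·15/12) = 740.1891 × 1.030326 = 762.6361
Value (long) = (F − K)·e^(−rT) = (762.6361 − 766.16) × 0.970567 = -3.4202
Short position value = −(long value) = HK$3.42

HK$3.42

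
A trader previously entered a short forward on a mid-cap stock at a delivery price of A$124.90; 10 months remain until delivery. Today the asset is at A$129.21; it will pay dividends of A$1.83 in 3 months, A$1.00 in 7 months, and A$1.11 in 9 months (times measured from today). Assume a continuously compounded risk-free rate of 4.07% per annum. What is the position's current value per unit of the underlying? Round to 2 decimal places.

-A$4.61

PV(remaining dividends) I = 1.83·e^(−0.0407·3/12) + 1.00·e^(−0.0407·7/12) + 1.11·e^(−0.0407·9/12) = 3.8646
Current forward F = (S − I)·e^(rT) = (129.21 − 3.8646)·e^(0.0407·10/12) = 125.3454 × 1.034498 = 129.6696
Value (long) = (F − K)·e^(−rT) = (129.6696 − 124.90) × 0.966652 = 4.6105
Short position value = −(long value) = -A$4.61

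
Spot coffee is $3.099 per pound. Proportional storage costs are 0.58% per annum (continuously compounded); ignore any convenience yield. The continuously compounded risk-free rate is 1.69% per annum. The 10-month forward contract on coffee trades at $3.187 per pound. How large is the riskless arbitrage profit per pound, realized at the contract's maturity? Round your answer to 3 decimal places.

Fair forward: F* = S·e^(carry·T), with carry = (r + u) = 0.0169 + 0.0058 = 0.0227
F* = 3.099 · e^(0.0227 × 10/12) = 3.099 · e^0.018917 = 3.099 × 1.019097 = $3.1582
Market $3.187 > fair $3.1582: forward overpriced → cash-and-carry (buy spot, short the forward).
At maturity, profit = |F_mkt − F*| = |3.187 − 3.1582| = $0.029 per pound

$0.029 per pound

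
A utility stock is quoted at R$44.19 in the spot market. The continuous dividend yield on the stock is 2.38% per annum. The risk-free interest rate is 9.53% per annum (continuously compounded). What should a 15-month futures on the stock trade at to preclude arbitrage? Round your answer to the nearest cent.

R$48.32

F = S·e^((r − q)T) = 44.19 · e^((0.0953 − 0.0238) × 15/12)
= 44.19 · e^0.089375 = 44.19 × 1.093491
F = R$48.32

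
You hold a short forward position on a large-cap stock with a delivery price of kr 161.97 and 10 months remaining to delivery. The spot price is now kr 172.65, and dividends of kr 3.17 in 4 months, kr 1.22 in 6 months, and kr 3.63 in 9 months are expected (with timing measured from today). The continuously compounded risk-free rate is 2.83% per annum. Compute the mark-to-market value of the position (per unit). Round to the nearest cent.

PV(remaining dividends) I = 3.17·e^(−0.0283·4/12) + 1.22·e^(−0.0283·6/12) + 3.63·e^(−0.0283·9/12) = 7.8969
Current forward F = (S − I)·e^(rT) = (172.65 − 7.8969)·e^(0.0283·10/12) = 164.7531 × 1.023864 = 168.6848
Value (long) = (F − K)·e^(−rT) = (168.6848 − 161.97) × 0.976693 = 6.5583
Short position value = −(long value) = -kr 6.56

-kr 6.56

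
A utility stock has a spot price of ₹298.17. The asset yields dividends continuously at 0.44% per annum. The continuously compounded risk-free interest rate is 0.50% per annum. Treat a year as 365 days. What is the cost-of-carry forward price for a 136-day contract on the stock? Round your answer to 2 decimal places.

₹298.24

F = S·e^((r − q)T) = 298.17 · e^((0.0050 − 0.0044) × 136/365)
= 298.17 · e^0.000224 = 298.17 × 1.000224
F = ₹298.24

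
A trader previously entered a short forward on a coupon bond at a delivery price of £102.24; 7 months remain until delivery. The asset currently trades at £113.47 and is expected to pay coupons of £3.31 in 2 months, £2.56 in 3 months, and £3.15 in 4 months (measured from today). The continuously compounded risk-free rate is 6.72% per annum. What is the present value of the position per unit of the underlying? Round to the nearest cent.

-£6.29

PV(remaining coupons) I = 3.31·e^(−0.0672·2/12) + 2.56·e^(−0.0672·3/12) + 3.15·e^(−0.0672·4/12) = 8.8707
Current forward F = (S − I)·e^(rT) = (113.47 − 8.8707)·e^(0.0672·7/12) = 104.5993 × 1.039978 = 108.7810
Value (long) = (F − K)·e^(−rT) = (108.7810 − 102.24) × 0.961558 = 6.2896
Short position value = −(long value) = -£6.29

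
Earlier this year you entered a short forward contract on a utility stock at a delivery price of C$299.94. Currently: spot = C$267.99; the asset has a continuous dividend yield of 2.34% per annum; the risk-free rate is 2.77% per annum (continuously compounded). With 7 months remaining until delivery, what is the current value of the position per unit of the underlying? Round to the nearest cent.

Current fair forward for the remaining 7 months: F = S·e^((r − q)·T), (r − q) = 0.0277 − 0.0234 = 0.0043
F = 267.99 · e^(0.0043 × 7/12) = 267.99 × 1.002511 = 268.6629
Value of long forward = (F − K)·e^(−rT) = (268.6629 − 299.94) · e^(−0.0277·7/12)
= -31.2771 × 0.983972 = -30.78
Short position value = −(long value) = C$30.78

C$30.78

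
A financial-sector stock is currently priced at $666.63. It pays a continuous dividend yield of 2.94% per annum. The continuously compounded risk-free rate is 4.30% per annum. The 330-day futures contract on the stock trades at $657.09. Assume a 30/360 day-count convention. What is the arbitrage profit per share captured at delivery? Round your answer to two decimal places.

Fair futures: F* = S·e^(carry·T), with carry = (r − q) = 0.0430 − 0.0294 = 0.0136
F* = 666.63 · e^(0.0136 × 330/360) = 666.63 · e^0.012467 = 666.63 × 1.012545 = $674.9929
Market $657.09 < fair $674.9929: forward underpriced → reverse cash-and-carry (short spot, go long the forward).
At maturity, profit = |F_mkt − F*| = |657.09 − 674.9929| = $17.90 per share

$17.90 per share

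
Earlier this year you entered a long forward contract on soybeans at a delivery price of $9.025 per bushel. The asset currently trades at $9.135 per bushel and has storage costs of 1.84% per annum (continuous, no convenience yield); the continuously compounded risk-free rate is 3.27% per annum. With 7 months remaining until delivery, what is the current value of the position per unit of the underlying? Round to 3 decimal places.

Current fair forward for the remaining 7 months: F = S·e^((r + u)·T), (r + u) = 0.0327 + 0.0184 = 0.0511
F = 9.135 · e^(0.0511 × 7/12) = 9.135 × 1.030257 = 9.4114
Value of long forward = (F − K)·e^(−rT) = (9.4114 − 9.025) · e^(−0.0327·7/12)
= 0.3864 × 0.981106 = 0.379

$0.379 per bushel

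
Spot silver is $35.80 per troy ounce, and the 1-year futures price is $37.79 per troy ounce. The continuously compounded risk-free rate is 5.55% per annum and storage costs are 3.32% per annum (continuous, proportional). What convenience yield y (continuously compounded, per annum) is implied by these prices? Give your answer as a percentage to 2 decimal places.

F = S·e^((r+u−y)T) ⇒ (r+u−y) = ln(F/S)/T
ln(37.79/35.80) = 0.054097; /T ⇒ 0.054097
y = r + u − ln(F/S)/T = 0.0555 + 0.0332 − 0.054097 = 0.034603
y = 3.46%

3.46%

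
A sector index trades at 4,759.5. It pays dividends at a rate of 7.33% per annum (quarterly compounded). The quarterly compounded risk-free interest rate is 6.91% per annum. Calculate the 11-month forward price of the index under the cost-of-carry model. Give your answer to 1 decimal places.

F = S · (1+r/4)^(4T) / (1+q/4)^(4T)
= 4759.5 × 1.064815 / 1.068850 = 4759.5 × 0.996225
F = 4,741.5

4,741.5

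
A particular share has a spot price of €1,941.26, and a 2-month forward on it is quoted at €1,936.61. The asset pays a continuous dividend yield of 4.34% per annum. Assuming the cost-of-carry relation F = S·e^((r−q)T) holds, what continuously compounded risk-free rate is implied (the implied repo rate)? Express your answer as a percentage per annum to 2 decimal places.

From F = S·e^((r−q)T): (r − q) = ln(F/S)/T
ln(1936.61/1941.26) = ln(0.997605) = -0.002398
(r − q) = -0.002398 / (2/12) = -0.014388
r = ln(F/S)/T + q = -0.014388 + 0.0434 = 0.029012
r = 2.90%

2.90%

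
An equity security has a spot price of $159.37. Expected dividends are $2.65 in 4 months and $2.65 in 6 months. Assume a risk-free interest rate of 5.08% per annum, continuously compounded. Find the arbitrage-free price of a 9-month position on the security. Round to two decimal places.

PV(dividends) I = 2.65·e^(−0.0508·4/12) + 2.65·e^(−0.0508·6/12)
I = 2.6055 + 2.5835 = 5.1890
F = (S − I)·e^(rT) = (159.37 − 5.1890) · e^(0.0508·9/12)
= 154.1810 · e^0.038100 = 154.1810 × 1.038835 = $160.17

$160.17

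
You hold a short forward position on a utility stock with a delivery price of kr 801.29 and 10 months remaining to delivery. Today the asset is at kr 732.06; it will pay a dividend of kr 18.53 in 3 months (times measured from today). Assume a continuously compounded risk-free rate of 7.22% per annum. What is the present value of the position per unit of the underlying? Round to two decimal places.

PV(remaining dividends) I = 18.53·e^(−0.0722·3/12) = 18.1985
Current forward F = (S − I)·e^(rT) = (732.06 − 18.1985)·e^(0.0722·10/12) = 713.8615 × 1.062014 = 758.1309
Value (long) = (F − K)·e^(−rT) = (758.1309 − 801.29) × 0.941608 = -40.6390
Short position value = −(long value) = kr 40.64

kr 40.64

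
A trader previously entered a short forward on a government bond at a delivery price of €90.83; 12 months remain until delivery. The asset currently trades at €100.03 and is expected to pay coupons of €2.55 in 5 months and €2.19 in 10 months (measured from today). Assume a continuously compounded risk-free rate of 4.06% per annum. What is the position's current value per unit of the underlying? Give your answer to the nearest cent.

PV(remaining coupons) I = 2.55·e^(−0.0406·5/12) + 2.19·e^(−0.0406·10/12) = 4.6244
Current forward F = (S − I)·e^(rT) = (100.03 − 4.6244)·e^(0.0406·12/12) = 95.4056 × 1.041435 = 99.3587
Value (long) = (F − K)·e^(−rT) = (99.3587 − 90.83) × 0.960213 = 8.1894
Short position value = −(long value) = -€8.19

-€8.19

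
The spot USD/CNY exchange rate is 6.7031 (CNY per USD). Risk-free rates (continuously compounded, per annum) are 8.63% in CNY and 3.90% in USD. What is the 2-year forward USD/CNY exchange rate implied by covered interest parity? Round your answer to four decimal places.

F = S·e^((r_CNY − r_USD)T) = 6.7031 · e^((0.0863 − 0.0390) × 2)
= 6.7031 · e^0.094600 = 6.7031 × 1.099219
F = 7.3682 CNY per USD

7.3682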